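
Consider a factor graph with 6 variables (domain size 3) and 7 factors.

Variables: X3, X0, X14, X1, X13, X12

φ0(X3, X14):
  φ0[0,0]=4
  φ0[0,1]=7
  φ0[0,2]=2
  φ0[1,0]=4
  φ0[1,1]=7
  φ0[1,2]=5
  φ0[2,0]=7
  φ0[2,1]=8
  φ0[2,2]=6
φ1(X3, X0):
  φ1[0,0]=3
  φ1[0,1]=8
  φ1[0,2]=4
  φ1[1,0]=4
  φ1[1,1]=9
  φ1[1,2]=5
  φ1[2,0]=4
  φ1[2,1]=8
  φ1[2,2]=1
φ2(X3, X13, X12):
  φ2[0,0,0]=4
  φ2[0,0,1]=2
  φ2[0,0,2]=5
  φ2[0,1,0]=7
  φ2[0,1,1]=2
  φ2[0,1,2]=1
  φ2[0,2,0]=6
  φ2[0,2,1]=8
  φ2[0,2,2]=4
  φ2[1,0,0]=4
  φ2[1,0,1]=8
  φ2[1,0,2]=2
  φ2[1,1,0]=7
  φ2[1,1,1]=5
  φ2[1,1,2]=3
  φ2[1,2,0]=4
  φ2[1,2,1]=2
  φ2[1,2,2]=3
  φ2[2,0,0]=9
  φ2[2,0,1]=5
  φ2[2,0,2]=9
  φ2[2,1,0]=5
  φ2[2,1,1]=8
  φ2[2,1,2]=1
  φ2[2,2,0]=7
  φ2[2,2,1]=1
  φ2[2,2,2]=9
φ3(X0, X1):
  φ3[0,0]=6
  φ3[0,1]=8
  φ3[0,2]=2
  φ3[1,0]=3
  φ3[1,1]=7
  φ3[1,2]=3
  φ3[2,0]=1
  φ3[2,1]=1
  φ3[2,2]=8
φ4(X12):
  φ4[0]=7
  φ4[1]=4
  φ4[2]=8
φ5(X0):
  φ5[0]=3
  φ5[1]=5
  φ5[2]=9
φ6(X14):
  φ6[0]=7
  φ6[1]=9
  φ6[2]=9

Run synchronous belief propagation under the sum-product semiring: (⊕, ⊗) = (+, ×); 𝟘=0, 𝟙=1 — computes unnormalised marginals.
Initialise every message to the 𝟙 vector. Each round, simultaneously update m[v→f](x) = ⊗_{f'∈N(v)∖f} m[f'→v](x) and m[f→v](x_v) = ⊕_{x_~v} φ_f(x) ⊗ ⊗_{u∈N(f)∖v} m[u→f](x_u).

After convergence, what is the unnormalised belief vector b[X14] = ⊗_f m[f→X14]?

b[X14] = [28900298, 54135513, 32571279]

init: all messages = 𝟙 over 3 values
r1 m[φ0→X3] = [13, 16, 21]
r1 m[φ0→X14] = [15, 22, 13]
r1 m[φ1→X3] = [15, 18, 13]
r1 m[φ1→X0] = [11, 25, 10]
r1 m[φ2→X3] = [39, 38, 54]
r1 m[φ2→X13] = [48, 39, 44]
r1 m[φ2→X12] = [53, 41, 37]
r1 m[φ3→X0] = [16, 13, 10]
r1 m[φ3→X1] = [10, 16, 13]
r1 m[φ4→X12] = [7, 4, 8]
r1 m[φ5→X0] = [3, 5, 9]
r1 m[φ6→X14] = [7, 9, 9]
r1 m[X3→φ0] = [1, 1, 1]
r1 m[X3→φ1] = [1, 1, 1]
r1 m[X3→φ2] = [1, 1, 1]
r1 m[X0→φ1] = [1, 1, 1]
r1 m[X0→φ3] = [1, 1, 1]
r1 m[X0→φ5] = [1, 1, 1]
r1 m[X14→φ0] = [1, 1, 1]
r1 m[X14→φ6] = [1, 1, 1]
r1 m[X1→φ3] = [1, 1, 1]
r1 m[X13→φ2] = [1, 1, 1]
r1 m[X12→φ2] = [1, 1, 1]
r1 m[X12→φ4] = [1, 1, 1]
r2 m[φ0→X3] = [13, 16, 21]
r2 m[φ0→X14] = [15, 22, 13]
r2 m[φ1→X3] = [15, 18, 13]
r2 m[φ1→X0] = [11, 25, 10]
r2 m[φ2→X3] = [39, 38, 54]
r2 m[φ2→X13] = [48, 39, 44]
r2 m[φ2→X12] = [53, 41, 37]
r2 m[φ3→X0] = [16, 13, 10]
r2 m[φ3→X1] = [10, 16, 13]
r2 m[φ4→X12] = [7, 4, 8]
r2 m[φ5→X0] = [3, 5, 9]
r2 m[φ6→X14] = [7, 9, 9]
r2 m[X3→φ0] = [585, 684, 702]
r2 m[X3→φ1] = [507, 608, 1134]
r2 m[X3→φ2] = [195, 288, 273]
r2 m[X0→φ1] = [48, 65, 90]
r2 m[X0→φ3] = [33, 125, 90]
r2 m[X0→φ5] = [176, 325, 100]
r2 m[X14→φ0] = [7, 9, 9]
r2 m[X14→φ6] = [15, 22, 13]
r2 m[X1→φ3] = [1, 1, 1]
r2 m[X13→φ2] = [1, 1, 1]
r2 m[X12→φ2] = [7, 4, 8]
r2 m[X12→φ4] = [53, 41, 37]
r3 m[φ0→X3] = [109, 136, 175]
r3 m[φ0→X14] = [9990, 14499, 8802]
r3 m[φ1→X3] = [1024, 1227, 802]
r3 m[φ1→X0] = [8489, 18600, 6202]
r3 m[φ2→X3] = [247, 229, 355]
r3 m[φ2→X13] = [79023, 59934, 72075]
r3 m[φ2→X12] = [13368, 10482, 9441]
r3 m[φ3→X0] = [16, 13, 10]
r3 m[φ3→X1] = [663, 1229, 1161]
r3 m[φ4→X12] = [7, 4, 8]
r3 m[φ5→X0] = [3, 5, 9]
r3 m[φ6→X14] = [7, 9, 9]
r3 m[X3→φ0] = [585, 684, 702]
r3 m[X3→φ1] = [507, 608, 1134]
r3 m[X3→φ2] = [195, 288, 273]
r3 m[X0→φ1] = [48, 65, 90]
r3 m[X0→φ3] = [33, 125, 90]
r3 m[X0→φ5] = [176, 325, 100]
r3 m[X14→φ0] = [7, 9, 9]
r3 m[X14→φ6] = [15, 22, 13]
r3 m[X1→φ3] = [1, 1, 1]
r3 m[X13→φ2] = [1, 1, 1]
r3 m[X12→φ2] = [7, 4, 8]
r3 m[X12→φ4] = [53, 41, 37]
r4 m[φ0→X3] = [109, 136, 175]
r4 m[φ0→X14] = [9990, 14499, 8802]
r4 m[φ1→X3] = [1024, 1227, 802]
r4 m[φ1→X0] = [8489, 18600, 6202]
r4 m[φ2→X3] = [247, 229, 355]
r4 m[φ2→X13] = [79023, 59934, 72075]
r4 m[φ2→X12] = [13368, 10482, 9441]
r4 m[φ3→X0] = [16, 13, 10]
r4 m[φ3→X1] = [663, 1229, 1161]
r4 m[φ4→X12] = [7, 4, 8]
r4 m[φ5→X0] = [3, 5, 9]
r4 m[φ6→X14] = [7, 9, 9]
r4 m[X3→φ0] = [252928, 280983, 284710]
r4 m[X3→φ1] = [26923, 31144, 62125]
r4 m[X3→φ2] = [111616, 166872, 140350]
r4 m[X0→φ1] = [48, 65, 90]
r4 m[X0→φ3] = [25467, 93000, 55818]
r4 m[X0→φ5] = [135824, 241800, 62020]
r4 m[X14→φ0] = [7, 9, 9]
r4 m[X14→φ6] = [9990, 14499, 8802]
r4 m[X1→φ3] = [1, 1, 1]
r4 m[X13→φ2] = [1, 1, 1]
r4 m[X12→φ2] = [7, 4, 8]
r4 m[X12→φ4] = [13368, 10482, 9441]
r5 m[φ0→X3] = [109, 136, 175]
r5 m[φ0→X14] = [4128614, 6015057, 3619031]
r5 m[φ1→X3] = [1024, 1227, 802]
r5 m[φ1→X0] = [453845, 992680, 325537]
r5 m[φ2→X3] = [247, 229, 355]
r5 m[φ2→X13] = [42919338, 33300386, 39387366]
r5 m[φ2→X12] = [7347902, 5807372, 5117786]
r5 m[φ3→X0] = [16, 13, 10]
r5 m[φ3→X1] = [487620, 910554, 776478]
r5 m[φ4→X12] = [7, 4, 8]
r5 m[φ5→X0] = [3, 5, 9]
r5 m[φ6→X14] = [7, 9, 9]
r5 m[X3→φ0] = [252928, 280983, 284710]
r5 m[X3→φ1] = [26923, 31144, 62125]
r5 m[X3→φ2] = [111616, 166872, 140350]
r5 m[X0→φ1] = [48, 65, 90]
r5 m[X0→φ3] = [25467, 93000, 55818]
r5 m[X0→φ5] = [135824, 241800, 62020]
r5 m[X14→φ0] = [7, 9, 9]
r5 m[X14→φ6] = [9990, 14499, 8802]
r5 m[X1→φ3] = [1, 1, 1]
r5 m[X13→φ2] = [1, 1, 1]
r5 m[X12→φ2] = [7, 4, 8]
r5 m[X12→φ4] = [13368, 10482, 9441]
r6 m[φ0→X3] = [109, 136, 175]
r6 m[φ0→X14] = [4128614, 6015057, 3619031]
r6 m[φ1→X3] = [1024, 1227, 802]
r6 m[φ1→X0] = [453845, 992680, 325537]
r6 m[φ2→X3] = [247, 229, 355]
r6 m[φ2→X13] = [42919338, 33300386, 39387366]
r6 m[φ2→X12] = [7347902, 5807372, 5117786]
r6 m[φ3→X0] = [16, 13, 10]
r6 m[φ3→X1] = [487620, 910554, 776478]
r6 m[φ4→X12] = [7, 4, 8]
r6 m[φ5→X0] = [3, 5, 9]
r6 m[φ6→X14] = [7, 9, 9]
r6 m[X3→φ0] = [252928, 280983, 284710]
r6 m[X3→φ1] = [26923, 31144, 62125]
r6 m[X3→φ2] = [111616, 166872, 140350]
r6 m[X0→φ1] = [48, 65, 90]
r6 m[X0→φ3] = [1361535, 4963400, 2929833]
r6 m[X0→φ5] = [7261520, 12904840, 3255370]
r6 m[X14→φ0] = [7, 9, 9]
r6 m[X14→φ6] = [4128614, 6015057, 3619031]
r6 m[X1→φ3] = [1, 1, 1]
r6 m[X13→φ2] = [1, 1, 1]
r6 m[X12→φ2] = [7, 4, 8]
r6 m[X12→φ4] = [7347902, 5807372, 5117786]
r7 m[φ0→X3] = [109, 136, 175]
r7 m[φ0→X14] = [4128614, 6015057, 3619031]
r7 m[φ1→X3] = [1024, 1227, 802]
r7 m[φ1→X0] = [453845, 992680, 325537]
r7 m[φ2→X3] = [247, 229, 355]
r7 m[φ2→X13] = [42919338, 33300386, 39387366]
r7 m[φ2→X12] = [7347902, 5807372, 5117786]
r7 m[φ3→X0] = [16, 13, 10]
r7 m[φ3→X1] = [25989243, 48565913, 41051934]
r7 m[φ4→X12] = [7, 4, 8]
r7 m[φ5→X0] = [3, 5, 9]
r7 m[φ6→X14] = [7, 9, 9]
r7 m[X3→φ0] = [252928, 280983, 284710]
r7 m[X3→φ1] = [26923, 31144, 62125]
r7 m[X3→φ2] = [111616, 166872, 140350]
r7 m[X0→φ1] = [48, 65, 90]
r7 m[X0→φ3] = [1361535, 4963400, 2929833]
r7 m[X0→φ5] = [7261520, 12904840, 3255370]
r7 m[X14→φ0] = [7, 9, 9]
r7 m[X14→φ6] = [4128614, 6015057, 3619031]
r7 m[X1→φ3] = [1, 1, 1]
r7 m[X13→φ2] = [1, 1, 1]
r7 m[X12→φ2] = [7, 4, 8]
r7 m[X12→φ4] = [7347902, 5807372, 5117786]
r8 m[φ0→X3] = [109, 136, 175]
r8 m[φ0→X14] = [4128614, 6015057, 3619031]
r8 m[φ1→X3] = [1024, 1227, 802]
r8 m[φ1→X0] = [453845, 992680, 325537]
r8 m[φ2→X3] = [247, 229, 355]
r8 m[φ2→X13] = [42919338, 33300386, 39387366]
r8 m[φ2→X12] = [7347902, 5807372, 5117786]
r8 m[φ3→X0] = [16, 13, 10]
r8 m[φ3→X1] = [25989243, 48565913, 41051934]
r8 m[φ4→X12] = [7, 4, 8]
r8 m[φ5→X0] = [3, 5, 9]
r8 m[φ6→X14] = [7, 9, 9]
r8 m[X3→φ0] = [252928, 280983, 284710]
r8 m[X3→φ1] = [26923, 31144, 62125]
r8 m[X3→φ2] = [111616, 166872, 140350]
r8 m[X0→φ1] = [48, 65, 90]
r8 m[X0→φ3] = [1361535, 4963400, 2929833]
r8 m[X0→φ5] = [7261520, 12904840, 3255370]
r8 m[X14→φ0] = [7, 9, 9]
r8 m[X14→φ6] = [4128614, 6015057, 3619031]
r8 m[X1→φ3] = [1, 1, 1]
r8 m[X13→φ2] = [1, 1, 1]
r8 m[X12→φ2] = [7, 4, 8]
r8 m[X12→φ4] = [7347902, 5807372, 5117786]
fixed point reached at round 8
b[X14] = ⊗ incoming = [28900298, 54135513, 32571279]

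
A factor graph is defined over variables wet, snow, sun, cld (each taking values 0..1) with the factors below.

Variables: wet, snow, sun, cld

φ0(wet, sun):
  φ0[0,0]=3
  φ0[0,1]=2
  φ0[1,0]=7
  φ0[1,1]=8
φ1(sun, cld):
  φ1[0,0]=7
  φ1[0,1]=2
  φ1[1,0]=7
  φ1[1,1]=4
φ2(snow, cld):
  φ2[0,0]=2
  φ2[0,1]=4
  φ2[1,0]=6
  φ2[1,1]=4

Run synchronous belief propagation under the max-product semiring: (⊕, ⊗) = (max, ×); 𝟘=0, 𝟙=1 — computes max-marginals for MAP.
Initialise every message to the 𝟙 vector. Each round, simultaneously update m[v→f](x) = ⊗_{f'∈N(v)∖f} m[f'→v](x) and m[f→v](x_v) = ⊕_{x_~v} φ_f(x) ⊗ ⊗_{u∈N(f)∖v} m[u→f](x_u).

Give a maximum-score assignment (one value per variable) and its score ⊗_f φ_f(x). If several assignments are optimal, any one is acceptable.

assignment: (wet=1, snow=1, sun=1, cld=0); score = 336

init: all messages = 𝟙 over 2 values
r1 m[φ0→wet] = [3, 8]
r1 m[φ0→sun] = [7, 8]
r1 m[φ1→sun] = [7, 7]
r1 m[φ1→cld] = [7, 4]
r1 m[φ2→snow] = [4, 6]
r1 m[φ2→cld] = [6, 4]
r1 m[wet→φ0] = [1, 1]
r1 m[snow→φ2] = [1, 1]
r1 m[sun→φ0] = [1, 1]
r1 m[sun→φ1] = [1, 1]
r1 m[cld→φ1] = [1, 1]
r1 m[cld→φ2] = [1, 1]
r2 m[φ0→wet] = [3, 8]
r2 m[φ0→sun] = [7, 8]
r2 m[φ1→sun] = [7, 7]
r2 m[φ1→cld] = [7, 4]
r2 m[φ2→snow] = [4, 6]
r2 m[φ2→cld] = [6, 4]
r2 m[wet→φ0] = [1, 1]
r2 m[snow→φ2] = [1, 1]
r2 m[sun→φ0] = [7, 7]
r2 m[sun→φ1] = [7, 8]
r2 m[cld→φ1] = [6, 4]
r2 m[cld→φ2] = [7, 4]
r3 m[φ0→wet] = [21, 56]
r3 m[φ0→sun] = [7, 8]
r3 m[φ1→sun] = [42, 42]
r3 m[φ1→cld] = [56, 32]
r3 m[φ2→snow] = [16, 42]
r3 m[φ2→cld] = [6, 4]
r3 m[wet→φ0] = [1, 1]
r3 m[snow→φ2] = [1, 1]
r3 m[sun→φ0] = [7, 7]
r3 m[sun→φ1] = [7, 8]
r3 m[cld→φ1] = [6, 4]
r3 m[cld→φ2] = [7, 4]
r4 m[φ0→wet] = [21, 56]
r4 m[φ0→sun] = [7, 8]
r4 m[φ1→sun] = [42, 42]
r4 m[φ1→cld] = [56, 32]
r4 m[φ2→snow] = [16, 42]
r4 m[φ2→cld] = [6, 4]
r4 m[wet→φ0] = [1, 1]
r4 m[snow→φ2] = [1, 1]
r4 m[sun→φ0] = [42, 42]
r4 m[sun→φ1] = [7, 8]
r4 m[cld→φ1] = [6, 4]
r4 m[cld→φ2] = [56, 32]
r5 m[φ0→wet] = [126, 336]
r5 m[φ0→sun] = [7, 8]
r5 m[φ1→sun] = [42, 42]
r5 m[φ1→cld] = [56, 32]
r5 m[φ2→snow] = [128, 336]
r5 m[φ2→cld] = [6, 4]
r5 m[wet→φ0] = [1, 1]
r5 m[snow→φ2] = [1, 1]
r5 m[sun→φ0] = [42, 42]
r5 m[sun→φ1] = [7, 8]
r5 m[cld→φ1] = [6, 4]
r5 m[cld→φ2] = [56, 32]
r6 m[φ0→wet] = [126, 336]
r6 m[φ0→sun] = [7, 8]
r6 m[φ1→sun] = [42, 42]
r6 m[φ1→cld] = [56, 32]
r6 m[φ2→snow] = [128, 336]
r6 m[φ2→cld] = [6, 4]
r6 m[wet→φ0] = [1, 1]
r6 m[snow→φ2] = [1, 1]
r6 m[sun→φ0] = [42, 42]
r6 m[sun→φ1] = [7, 8]
r6 m[cld→φ1] = [6, 4]
r6 m[cld→φ2] = [56, 32]
fixed point reached at round 6
traceback from wet: (wet=1, snow=1, sun=1, cld=0), score=336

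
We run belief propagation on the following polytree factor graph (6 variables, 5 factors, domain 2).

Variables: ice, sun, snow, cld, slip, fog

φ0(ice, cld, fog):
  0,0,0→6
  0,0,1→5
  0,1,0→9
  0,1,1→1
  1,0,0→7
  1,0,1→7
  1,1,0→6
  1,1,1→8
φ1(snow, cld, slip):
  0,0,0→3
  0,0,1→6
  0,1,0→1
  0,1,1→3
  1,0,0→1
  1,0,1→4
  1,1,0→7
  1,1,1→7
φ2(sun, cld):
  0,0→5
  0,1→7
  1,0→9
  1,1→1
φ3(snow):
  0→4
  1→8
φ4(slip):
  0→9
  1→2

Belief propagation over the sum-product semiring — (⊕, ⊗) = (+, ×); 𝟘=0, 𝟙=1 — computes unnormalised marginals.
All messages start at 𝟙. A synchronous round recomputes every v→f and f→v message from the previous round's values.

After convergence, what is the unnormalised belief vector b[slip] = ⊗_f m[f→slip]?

init: all messages = 𝟙 over 2 values
r1 m[φ0→ice] = [21, 28]
r1 m[φ0→cld] = [25, 24]
r1 m[φ0→fog] = [28, 21]
r1 m[φ1→snow] = [13, 19]
r1 m[φ1→cld] = [14, 18]
r1 m[φ1→slip] = [12, 20]
r1 m[φ2→sun] = [12, 10]
r1 m[φ2→cld] = [14, 8]
r1 m[φ3→snow] = [4, 8]
r1 m[φ4→slip] = [9, 2]
r1 m[ice→φ0] = [1, 1]
r1 m[sun→φ2] = [1, 1]
r1 m[snow→φ1] = [1, 1]
r1 m[snow→φ3] = [1, 1]
r1 m[cld→φ0] = [1, 1]
r1 m[cld→φ1] = [1, 1]
r1 m[cld→φ2] = [1, 1]
r1 m[slip→φ1] = [1, 1]
r1 m[slip→φ4] = [1, 1]
r1 m[fog→φ0] = [1, 1]
r2 m[φ0→ice] = [21, 28]
r2 m[φ0→cld] = [25, 24]
r2 m[φ0→fog] = [28, 21]
r2 m[φ1→snow] = [13, 19]
r2 m[φ1→cld] = [14, 18]
r2 m[φ1→slip] = [12, 20]
r2 m[φ2→sun] = [12, 10]
r2 m[φ2→cld] = [14, 8]
r2 m[φ3→snow] = [4, 8]
r2 m[φ4→slip] = [9, 2]
r2 m[ice→φ0] = [1, 1]
r2 m[sun→φ2] = [1, 1]
r2 m[snow→φ1] = [4, 8]
r2 m[snow→φ3] = [13, 19]
r2 m[cld→φ0] = [196, 144]
r2 m[cld→φ1] = [350, 192]
r2 m[cld→φ2] = [350, 432]
r2 m[slip→φ1] = [9, 2]
r2 m[slip→φ4] = [12, 20]
r2 m[fog→φ0] = [1, 1]
r3 m[φ0→ice] = [3596, 4760]
r3 m[φ0→cld] = [25, 24]
r3 m[φ0→fog] = [4708, 3648]
r3 m[φ1→snow] = [16530, 20734]
r3 m[φ1→cld] = [292, 676]
r3 m[φ1→slip] = [18520, 32656]
r3 m[φ2→sun] = [4774, 3582]
r3 m[φ2→cld] = [14, 8]
r3 m[φ3→snow] = [4, 8]
r3 m[φ4→slip] = [9, 2]
r3 m[ice→φ0] = [1, 1]
r3 m[sun→φ2] = [1, 1]
r3 m[snow→φ1] = [4, 8]
r3 m[snow→φ3] = [13, 19]
r3 m[cld→φ0] = [196, 144]
r3 m[cld→φ1] = [350, 192]
r3 m[cld→φ2] = [350, 432]
r3 m[slip→φ1] = [9, 2]
r3 m[slip→φ4] = [12, 20]
r3 m[fog→φ0] = [1, 1]
r4 m[φ0→ice] = [3596, 4760]
r4 m[φ0→cld] = [25, 24]
r4 m[φ0→fog] = [4708, 3648]
r4 m[φ1→snow] = [16530, 20734]
r4 m[φ1→cld] = [292, 676]
r4 m[φ1→slip] = [18520, 32656]
r4 m[φ2→sun] = [4774, 3582]
r4 m[φ2→cld] = [14, 8]
r4 m[φ3→snow] = [4, 8]
r4 m[φ4→slip] = [9, 2]
r4 m[ice→φ0] = [1, 1]
r4 m[sun→φ2] = [1, 1]
r4 m[snow→φ1] = [4, 8]
r4 m[snow→φ3] = [16530, 20734]
r4 m[cld→φ0] = [4088, 5408]
r4 m[cld→φ1] = [350, 192]
r4 m[cld→φ2] = [7300, 16224]
r4 m[slip→φ1] = [9, 2]
r4 m[slip→φ4] = [18520, 32656]
r4 m[fog→φ0] = [1, 1]
r5 m[φ0→ice] = [99048, 132944]
r5 m[φ0→cld] = [25, 24]
r5 m[φ0→fog] = [134264, 97728]
r5 m[φ1→snow] = [16530, 20734]
r5 m[φ1→cld] = [292, 676]
r5 m[φ1→slip] = [18520, 32656]
r5 m[φ2→sun] = [150068, 81924]
r5 m[φ2→cld] = [14, 8]
r5 m[φ3→snow] = [4, 8]
r5 m[φ4→slip] = [9, 2]
r5 m[ice→φ0] = [1, 1]
r5 m[sun→φ2] = [1, 1]
r5 m[snow→φ1] = [4, 8]
r5 m[snow→φ3] = [16530, 20734]
r5 m[cld→φ0] = [4088, 5408]
r5 m[cld→φ1] = [350, 192]
r5 m[cld→φ2] = [7300, 16224]
r5 m[slip→φ1] = [9, 2]
r5 m[slip→φ4] = [18520, 32656]
r5 m[fog→φ0] = [1, 1]
r6 m[φ0→ice] = [99048, 132944]
r6 m[φ0→cld] = [25, 24]
r6 m[φ0→fog] = [134264, 97728]
r6 m[φ1→snow] = [16530, 20734]
r6 m[φ1→cld] = [292, 676]
r6 m[φ1→slip] = [18520, 32656]
r6 m[φ2→sun] = [150068, 81924]
r6 m[φ2→cld] = [14, 8]
r6 m[φ3→snow] = [4, 8]
r6 m[φ4→slip] = [9, 2]
r6 m[ice→φ0] = [1, 1]
r6 m[sun→φ2] = [1, 1]
r6 m[snow→φ1] = [4, 8]
r6 m[snow→φ3] = [16530, 20734]
r6 m[cld→φ0] = [4088, 5408]
r6 m[cld→φ1] = [350, 192]
r6 m[cld→φ2] = [7300, 16224]
r6 m[slip→φ1] = [9, 2]
r6 m[slip→φ4] = [18520, 32656]
r6 m[fog→φ0] = [1, 1]
fixed point reached at round 6
b[slip] = ⊗ incoming = [166680, 65312]

b[slip] = [166680, 65312]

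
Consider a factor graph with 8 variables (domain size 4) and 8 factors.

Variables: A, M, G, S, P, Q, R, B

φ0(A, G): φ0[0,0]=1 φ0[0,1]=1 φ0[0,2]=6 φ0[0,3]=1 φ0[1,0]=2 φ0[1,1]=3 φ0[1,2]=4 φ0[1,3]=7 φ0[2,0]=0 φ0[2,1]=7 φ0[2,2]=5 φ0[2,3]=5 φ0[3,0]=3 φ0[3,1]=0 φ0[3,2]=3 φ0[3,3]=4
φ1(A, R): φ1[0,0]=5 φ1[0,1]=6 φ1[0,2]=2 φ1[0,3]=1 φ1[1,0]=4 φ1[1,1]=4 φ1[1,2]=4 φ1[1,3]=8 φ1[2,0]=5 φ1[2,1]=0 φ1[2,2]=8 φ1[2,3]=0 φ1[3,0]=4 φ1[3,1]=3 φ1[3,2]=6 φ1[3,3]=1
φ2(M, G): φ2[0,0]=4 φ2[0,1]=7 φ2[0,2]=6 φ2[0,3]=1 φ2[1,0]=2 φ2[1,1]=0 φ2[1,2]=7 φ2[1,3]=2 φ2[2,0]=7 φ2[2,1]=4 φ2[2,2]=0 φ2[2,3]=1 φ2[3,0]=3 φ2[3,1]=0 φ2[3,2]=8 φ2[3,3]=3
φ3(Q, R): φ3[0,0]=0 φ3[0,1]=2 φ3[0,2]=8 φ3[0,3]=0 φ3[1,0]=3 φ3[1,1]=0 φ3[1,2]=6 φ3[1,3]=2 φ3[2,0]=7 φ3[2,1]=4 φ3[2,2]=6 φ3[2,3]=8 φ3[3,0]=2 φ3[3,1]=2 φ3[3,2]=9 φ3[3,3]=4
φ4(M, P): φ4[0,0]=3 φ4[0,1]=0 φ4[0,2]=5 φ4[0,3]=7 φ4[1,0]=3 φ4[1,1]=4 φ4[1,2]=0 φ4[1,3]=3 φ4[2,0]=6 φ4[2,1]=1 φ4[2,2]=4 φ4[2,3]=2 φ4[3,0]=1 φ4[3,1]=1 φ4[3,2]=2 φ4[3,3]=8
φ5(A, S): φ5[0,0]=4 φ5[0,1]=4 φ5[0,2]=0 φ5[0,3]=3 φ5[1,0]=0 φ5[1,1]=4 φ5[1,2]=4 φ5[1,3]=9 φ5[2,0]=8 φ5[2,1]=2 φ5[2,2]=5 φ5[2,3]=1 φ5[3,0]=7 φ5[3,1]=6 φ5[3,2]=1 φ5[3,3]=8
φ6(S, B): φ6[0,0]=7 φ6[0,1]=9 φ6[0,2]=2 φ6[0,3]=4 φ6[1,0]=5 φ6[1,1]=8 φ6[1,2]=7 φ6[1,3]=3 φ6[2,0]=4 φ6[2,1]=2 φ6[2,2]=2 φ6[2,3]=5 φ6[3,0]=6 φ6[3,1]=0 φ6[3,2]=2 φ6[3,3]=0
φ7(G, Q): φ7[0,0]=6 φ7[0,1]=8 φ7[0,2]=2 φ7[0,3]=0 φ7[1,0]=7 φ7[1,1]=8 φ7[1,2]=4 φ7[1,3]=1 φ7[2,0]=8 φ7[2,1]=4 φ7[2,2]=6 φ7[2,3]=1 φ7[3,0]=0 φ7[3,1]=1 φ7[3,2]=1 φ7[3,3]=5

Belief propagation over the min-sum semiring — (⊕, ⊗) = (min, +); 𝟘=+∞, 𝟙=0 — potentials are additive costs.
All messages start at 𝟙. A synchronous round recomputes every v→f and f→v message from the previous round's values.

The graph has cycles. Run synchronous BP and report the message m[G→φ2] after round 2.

message @ round 2 = [0, 1, 4, 1]

init: all messages = 𝟙 over 4 values
r1 m[φ0→A] = [1, 2, 0, 0]
r1 m[φ0→G] = [0, 0, 3, 1]
r1 m[φ1→A] = [1, 4, 0, 1]
r1 m[φ1→R] = [4, 0, 2, 0]
r1 m[φ2→M] = [1, 0, 0, 0]
r1 m[φ2→G] = [2, 0, 0, 1]
r1 m[φ3→Q] = [0, 0, 4, 2]
r1 m[φ3→R] = [0, 0, 6, 0]
r1 m[φ4→M] = [0, 0, 1, 1]
r1 m[φ4→P] = [1, 0, 0, 2]
r1 m[φ5→A] = [0, 0, 1, 1]
r1 m[φ5→S] = [0, 2, 0, 1]
r1 m[φ6→S] = [2, 3, 2, 0]
r1 m[φ6→B] = [4, 0, 2, 0]
r1 m[φ7→G] = [0, 1, 1, 0]
r1 m[φ7→Q] = [0, 1, 1, 0]
r1 m[A→φ0] = [0, 0, 0, 0]
r1 m[A→φ1] = [0, 0, 0, 0]
r1 m[A→φ5] = [0, 0, 0, 0]
r1 m[M→φ2] = [0, 0, 0, 0]
r1 m[M→φ4] = [0, 0, 0, 0]
r1 m[G→φ0] = [0, 0, 0, 0]
r1 m[G→φ2] = [0, 0, 0, 0]
r1 m[G→φ7] = [0, 0, 0, 0]
r1 m[S→φ5] = [0, 0, 0, 0]
r1 m[S→φ6] = [0, 0, 0, 0]
r1 m[P→φ4] = [0, 0, 0, 0]
r1 m[Q→φ3] = [0, 0, 0, 0]
r1 m[Q→φ7] = [0, 0, 0, 0]
r1 m[R→φ1] = [0, 0, 0, 0]
r1 m[R→φ3] = [0, 0, 0, 0]
r1 m[B→φ6] = [0, 0, 0, 0]
r2 m[φ0→A] = [1, 2, 0, 0]
r2 m[φ0→G] = [0, 0, 3, 1]
r2 m[φ1→A] = [1, 4, 0, 1]
r2 m[φ1→R] = [4, 0, 2, 0]
r2 m[φ2→M] = [1, 0, 0, 0]
r2 m[φ2→G] = [2, 0, 0, 1]
r2 m[φ3→Q] = [0, 0, 4, 2]
r2 m[φ3→R] = [0, 0, 6, 0]
r2 m[φ4→M] = [0, 0, 1, 1]
r2 m[φ4→P] = [1, 0, 0, 2]
r2 m[φ5→A] = [0, 0, 1, 1]
r2 m[φ5→S] = [0, 2, 0, 1]
r2 m[φ6→S] = [2, 3, 2, 0]
r2 m[φ6→B] = [4, 0, 2, 0]
r2 m[φ7→G] = [0, 1, 1, 0]
r2 m[φ7→Q] = [0, 1, 1, 0]
r2 m[A→φ0] = [1, 4, 1, 2]
r2 m[A→φ1] = [1, 2, 1, 1]
r2 m[A→φ5] = [2, 6, 0, 1]
r2 m[M→φ2] = [0, 0, 1, 1]
r2 m[M→φ4] = [1, 0, 0, 0]
r2 m[G→φ0] = [2, 1, 1, 1]
r2 m[G→φ2] = [0, 1, 4, 1]
r2 m[G→φ7] = [2, 0, 3, 2]
r2 m[S→φ5] = [2, 3, 2, 0]
r2 m[S→φ6] = [0, 2, 0, 1]
r2 m[P→φ4] = [0, 0, 0, 0]
r2 m[Q→φ3] = [0, 1, 1, 0]
r2 m[Q→φ7] = [0, 0, 4, 2]
r2 m[R→φ1] = [0, 0, 6, 0]
r2 m[R→φ3] = [4, 0, 2, 0]
r2 m[B→φ6] = [0, 0, 0, 0]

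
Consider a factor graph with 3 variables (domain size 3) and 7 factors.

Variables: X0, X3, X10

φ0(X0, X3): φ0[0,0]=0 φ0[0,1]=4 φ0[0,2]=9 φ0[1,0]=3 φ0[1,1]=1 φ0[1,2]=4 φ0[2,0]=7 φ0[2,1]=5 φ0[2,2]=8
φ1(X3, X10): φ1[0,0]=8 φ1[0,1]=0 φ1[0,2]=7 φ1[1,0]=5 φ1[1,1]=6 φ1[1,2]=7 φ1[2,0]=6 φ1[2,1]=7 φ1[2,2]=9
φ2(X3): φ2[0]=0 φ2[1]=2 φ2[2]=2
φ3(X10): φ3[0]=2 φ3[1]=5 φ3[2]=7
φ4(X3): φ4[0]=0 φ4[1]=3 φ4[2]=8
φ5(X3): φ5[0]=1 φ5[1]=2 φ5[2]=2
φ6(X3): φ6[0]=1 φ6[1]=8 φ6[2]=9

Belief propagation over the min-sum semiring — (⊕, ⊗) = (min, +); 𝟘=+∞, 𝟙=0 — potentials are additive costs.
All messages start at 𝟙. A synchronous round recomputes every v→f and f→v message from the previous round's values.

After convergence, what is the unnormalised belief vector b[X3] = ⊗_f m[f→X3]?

init: all messages = 𝟙 over 3 values
r1 m[φ0→X0] = [0, 1, 5]
r1 m[φ0→X3] = [0, 1, 4]
r1 m[φ1→X3] = [0, 5, 6]
r1 m[φ1→X10] = [5, 0, 7]
r1 m[φ2→X3] = [0, 2, 2]
r1 m[φ3→X10] = [2, 5, 7]
r1 m[φ4→X3] = [0, 3, 8]
r1 m[φ5→X3] = [1, 2, 2]
r1 m[φ6→X3] = [1, 8, 9]
r1 m[X0→φ0] = [0, 0, 0]
r1 m[X3→φ0] = [0, 0, 0]
r1 m[X3→φ1] = [0, 0, 0]
r1 m[X3→φ2] = [0, 0, 0]
r1 m[X3→φ4] = [0, 0, 0]
r1 m[X3→φ5] = [0, 0, 0]
r1 m[X3→φ6] = [0, 0, 0]
r1 m[X10→φ1] = [0, 0, 0]
r1 m[X10→φ3] = [0, 0, 0]
r2 m[φ0→X0] = [0, 1, 5]
r2 m[φ0→X3] = [0, 1, 4]
r2 m[φ1→X3] = [0, 5, 6]
r2 m[φ1→X10] = [5, 0, 7]
r2 m[φ2→X3] = [0, 2, 2]
r2 m[φ3→X10] = [2, 5, 7]
r2 m[φ4→X3] = [0, 3, 8]
r2 m[φ5→X3] = [1, 2, 2]
r2 m[φ6→X3] = [1, 8, 9]
r2 m[X0→φ0] = [0, 0, 0]
r2 m[X3→φ0] = [2, 20, 27]
r2 m[X3→φ1] = [2, 16, 25]
r2 m[X3→φ2] = [2, 19, 29]
r2 m[X3→φ4] = [2, 18, 23]
r2 m[X3→φ5] = [1, 19, 29]
r2 m[X3→φ6] = [1, 13, 22]
r2 m[X10→φ1] = [2, 5, 7]
r2 m[X10→φ3] = [5, 0, 7]
r3 m[φ0→X0] = [2, 5, 9]
r3 m[φ0→X3] = [0, 1, 4]
r3 m[φ1→X3] = [5, 7, 8]
r3 m[φ1→X10] = [10, 2, 9]
r3 m[φ2→X3] = [0, 2, 2]
r3 m[φ3→X10] = [2, 5, 7]
r3 m[φ4→X3] = [0, 3, 8]
r3 m[φ5→X3] = [1, 2, 2]
r3 m[φ6→X3] = [1, 8, 9]
r3 m[X0→φ0] = [0, 0, 0]
r3 m[X3→φ0] = [2, 20, 27]
r3 m[X3→φ1] = [2, 16, 25]
r3 m[X3→φ2] = [2, 19, 29]
r3 m[X3→φ4] = [2, 18, 23]
r3 m[X3→φ5] = [1, 19, 29]
r3 m[X3→φ6] = [1, 13, 22]
r3 m[X10→φ1] = [2, 5, 7]
r3 m[X10→φ3] = [5, 0, 7]
r4 m[φ0→X0] = [2, 5, 9]
r4 m[φ0→X3] = [0, 1, 4]
r4 m[φ1→X3] = [5, 7, 8]
r4 m[φ1→X10] = [10, 2, 9]
r4 m[φ2→X3] = [0, 2, 2]
r4 m[φ3→X10] = [2, 5, 7]
r4 m[φ4→X3] = [0, 3, 8]
r4 m[φ5→X3] = [1, 2, 2]
r4 m[φ6→X3] = [1, 8, 9]
r4 m[X0→φ0] = [0, 0, 0]
r4 m[X3→φ0] = [7, 22, 29]
r4 m[X3→φ1] = [2, 16, 25]
r4 m[X3→φ2] = [7, 21, 31]
r4 m[X3→φ4] = [7, 20, 25]
r4 m[X3→φ5] = [6, 21, 31]
r4 m[X3→φ6] = [6, 15, 24]
r4 m[X10→φ1] = [2, 5, 7]
r4 m[X10→φ3] = [10, 2, 9]
r5 m[φ0→X0] = [7, 10, 14]
r5 m[φ0→X3] = [0, 1, 4]
r5 m[φ1→X3] = [5, 7, 8]
r5 m[φ1→X10] = [10, 2, 9]
r5 m[φ2→X3] = [0, 2, 2]
r5 m[φ3→X10] = [2, 5, 7]
r5 m[φ4→X3] = [0, 3, 8]
r5 m[φ5→X3] = [1, 2, 2]
r5 m[φ6→X3] = [1, 8, 9]
r5 m[X0→φ0] = [0, 0, 0]
r5 m[X3→φ0] = [7, 22, 29]
r5 m[X3→φ1] = [2, 16, 25]
r5 m[X3→φ2] = [7, 21, 31]
r5 m[X3→φ4] = [7, 20, 25]
r5 m[X3→φ5] = [6, 21, 31]
r5 m[X3→φ6] = [6, 15, 24]
r5 m[X10→φ1] = [2, 5, 7]
r5 m[X10→φ3] = [10, 2, 9]
r6 m[φ0→X0] = [7, 10, 14]
r6 m[φ0→X3] = [0, 1, 4]
r6 m[φ1→X3] = [5, 7, 8]
r6 m[φ1→X10] = [10, 2, 9]
r6 m[φ2→X3] = [0, 2, 2]
r6 m[φ3→X10] = [2, 5, 7]
r6 m[φ4→X3] = [0, 3, 8]
r6 m[φ5→X3] = [1, 2, 2]
r6 m[φ6→X3] = [1, 8, 9]
r6 m[X0→φ0] = [0, 0, 0]
r6 m[X3→φ0] = [7, 22, 29]
r6 m[X3→φ1] = [2, 16, 25]
r6 m[X3→φ2] = [7, 21, 31]
r6 m[X3→φ4] = [7, 20, 25]
r6 m[X3→φ5] = [6, 21, 31]
r6 m[X3→φ6] = [6, 15, 24]
r6 m[X10→φ1] = [2, 5, 7]
r6 m[X10→φ3] = [10, 2, 9]
fixed point reached at round 6
b[X3] = ⊗ incoming = [7, 23, 33]

b[X3] = [7, 23, 33]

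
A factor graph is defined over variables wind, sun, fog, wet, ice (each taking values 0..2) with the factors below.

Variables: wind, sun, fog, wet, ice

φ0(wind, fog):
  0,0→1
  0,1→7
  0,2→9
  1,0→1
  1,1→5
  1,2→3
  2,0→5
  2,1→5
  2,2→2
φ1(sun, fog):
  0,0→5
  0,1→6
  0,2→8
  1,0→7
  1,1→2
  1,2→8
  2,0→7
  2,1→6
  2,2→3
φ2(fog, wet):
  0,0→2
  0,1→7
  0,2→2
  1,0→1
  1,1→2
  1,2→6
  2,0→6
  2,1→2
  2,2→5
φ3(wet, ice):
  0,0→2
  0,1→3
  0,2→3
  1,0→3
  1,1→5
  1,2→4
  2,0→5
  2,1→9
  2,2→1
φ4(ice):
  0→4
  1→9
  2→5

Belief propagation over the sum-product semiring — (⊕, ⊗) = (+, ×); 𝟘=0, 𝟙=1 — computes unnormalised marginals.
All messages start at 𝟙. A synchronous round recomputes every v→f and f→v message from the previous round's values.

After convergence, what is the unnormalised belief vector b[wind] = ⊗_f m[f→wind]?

init: all messages = 𝟙 over 3 values
r1 m[φ0→wind] = [17, 9, 12]
r1 m[φ0→fog] = [7, 17, 14]
r1 m[φ1→sun] = [19, 17, 16]
r1 m[φ1→fog] = [19, 14, 19]
r1 m[φ2→fog] = [11, 9, 13]
r1 m[φ2→wet] = [9, 11, 13]
r1 m[φ3→wet] = [8, 12, 15]
r1 m[φ3→ice] = [10, 17, 8]
r1 m[φ4→ice] = [4, 9, 5]
r1 m[wind→φ0] = [1, 1, 1]
r1 m[sun→φ1] = [1, 1, 1]
r1 m[fog→φ0] = [1, 1, 1]
r1 m[fog→φ1] = [1, 1, 1]
r1 m[fog→φ2] = [1, 1, 1]
r1 m[wet→φ2] = [1, 1, 1]
r1 m[wet→φ3] = [1, 1, 1]
r1 m[ice→φ3] = [1, 1, 1]
r1 m[ice→φ4] = [1, 1, 1]
r2 m[φ0→wind] = [17, 9, 12]
r2 m[φ0→fog] = [7, 17, 14]
r2 m[φ1→sun] = [19, 17, 16]
r2 m[φ1→fog] = [19, 14, 19]
r2 m[φ2→fog] = [11, 9, 13]
r2 m[φ2→wet] = [9, 11, 13]
r2 m[φ3→wet] = [8, 12, 15]
r2 m[φ3→ice] = [10, 17, 8]
r2 m[φ4→ice] = [4, 9, 5]
r2 m[wind→φ0] = [1, 1, 1]
r2 m[sun→φ1] = [1, 1, 1]
r2 m[fog→φ0] = [209, 126, 247]
r2 m[fog→φ1] = [77, 153, 182]
r2 m[fog→φ2] = [133, 238, 266]
r2 m[wet→φ2] = [8, 12, 15]
r2 m[wet→φ3] = [9, 11, 13]
r2 m[ice→φ3] = [4, 9, 5]
r2 m[ice→φ4] = [10, 17, 8]
r3 m[φ0→wind] = [3314, 1580, 2169]
r3 m[φ0→fog] = [7, 17, 14]
r3 m[φ1→sun] = [2759, 2301, 2003]
r3 m[φ1→fog] = [19, 14, 19]
r3 m[φ2→fog] = [130, 122, 147]
r3 m[φ2→wet] = [2100, 1939, 3024]
r3 m[φ3→wet] = [50, 77, 106]
r3 m[φ3→ice] = [116, 199, 84]
r3 m[φ4→ice] = [4, 9, 5]
r3 m[wind→φ0] = [1, 1, 1]
r3 m[sun→φ1] = [1, 1, 1]
r3 m[fog→φ0] = [209, 126, 247]
r3 m[fog→φ1] = [77, 153, 182]
r3 m[fog→φ2] = [133, 238, 266]
r3 m[wet→φ2] = [8, 12, 15]
r3 m[wet→φ3] = [9, 11, 13]
r3 m[ice→φ3] = [4, 9, 5]
r3 m[ice→φ4] = [10, 17, 8]
r4 m[φ0→wind] = [3314, 1580, 2169]
r4 m[φ0→fog] = [7, 17, 14]
r4 m[φ1→sun] = [2759, 2301, 2003]
r4 m[φ1→fog] = [19, 14, 19]
r4 m[φ2→fog] = [130, 122, 147]
r4 m[φ2→wet] = [2100, 1939, 3024]
r4 m[φ3→wet] = [50, 77, 106]
r4 m[φ3→ice] = [116, 199, 84]
r4 m[φ4→ice] = [4, 9, 5]
r4 m[wind→φ0] = [1, 1, 1]
r4 m[sun→φ1] = [1, 1, 1]
r4 m[fog→φ0] = [2470, 1708, 2793]
r4 m[fog→φ1] = [910, 2074, 2058]
r4 m[fog→φ2] = [133, 238, 266]
r4 m[wet→φ2] = [50, 77, 106]
r4 m[wet→φ3] = [2100, 1939, 3024]
r4 m[ice→φ3] = [4, 9, 5]
r4 m[ice→φ4] = [116, 199, 84]
r5 m[φ0→wind] = [39563, 19389, 26476]
r5 m[φ0→fog] = [7, 17, 14]
r5 m[φ1→sun] = [33458, 26982, 24988]
r5 m[φ1→fog] = [19, 14, 19]
r5 m[φ2→fog] = [851, 840, 984]
r5 m[φ2→wet] = [2100, 1939, 3024]
r5 m[φ3→wet] = [50, 77, 106]
r5 m[φ3→ice] = [25137, 43211, 17080]
r5 m[φ4→ice] = [4, 9, 5]
r5 m[wind→φ0] = [1, 1, 1]
r5 m[sun→φ1] = [1, 1, 1]
r5 m[fog→φ0] = [2470, 1708, 2793]
r5 m[fog→φ1] = [910, 2074, 2058]
r5 m[fog→φ2] = [133, 238, 266]
r5 m[wet→φ2] = [50, 77, 106]
r5 m[wet→φ3] = [2100, 1939, 3024]
r5 m[ice→φ3] = [4, 9, 5]
r5 m[ice→φ4] = [116, 199, 84]
r6 m[φ0→wind] = [39563, 19389, 26476]
r6 m[φ0→fog] = [7, 17, 14]
r6 m[φ1→sun] = [33458, 26982, 24988]
r6 m[φ1→fog] = [19, 14, 19]
r6 m[φ2→fog] = [851, 840, 984]
r6 m[φ2→wet] = [2100, 1939, 3024]
r6 m[φ3→wet] = [50, 77, 106]
r6 m[φ3→ice] = [25137, 43211, 17080]
r6 m[φ4→ice] = [4, 9, 5]
r6 m[wind→φ0] = [1, 1, 1]
r6 m[sun→φ1] = [1, 1, 1]
r6 m[fog→φ0] = [16169, 11760, 18696]
r6 m[fog→φ1] = [5957, 14280, 13776]
r6 m[fog→φ2] = [133, 238, 266]
r6 m[wet→φ2] = [50, 77, 106]
r6 m[wet→φ3] = [2100, 1939, 3024]
r6 m[ice→φ3] = [4, 9, 5]
r6 m[ice→φ4] = [25137, 43211, 17080]
r7 m[φ0→wind] = [266753, 131057, 177037]
r7 m[φ0→fog] = [7, 17, 14]
r7 m[φ1→sun] = [225673, 180467, 168707]
r7 m[φ1→fog] = [19, 14, 19]
r7 m[φ2→fog] = [851, 840, 984]
r7 m[φ2→wet] = [2100, 1939, 3024]
r7 m[φ3→wet] = [50, 77, 106]
r7 m[φ3→ice] = [25137, 43211, 17080]
r7 m[φ4→ice] = [4, 9, 5]
r7 m[wind→φ0] = [1, 1, 1]
r7 m[sun→φ1] = [1, 1, 1]
r7 m[fog→φ0] = [16169, 11760, 18696]
r7 m[fog→φ1] = [5957, 14280, 13776]
r7 m[fog→φ2] = [133, 238, 266]
r7 m[wet→φ2] = [50, 77, 106]
r7 m[wet→φ3] = [2100, 1939, 3024]
r7 m[ice→φ3] = [4, 9, 5]
r7 m[ice→φ4] = [25137, 43211, 17080]
r8 m[φ0→wind] = [266753, 131057, 177037]
r8 m[φ0→fog] = [7, 17, 14]
r8 m[φ1→sun] = [225673, 180467, 168707]
r8 m[φ1→fog] = [19, 14, 19]
r8 m[φ2→fog] = [851, 840, 984]
r8 m[φ2→wet] = [2100, 1939, 3024]
r8 m[φ3→wet] = [50, 77, 106]
r8 m[φ3→ice] = [25137, 43211, 17080]
r8 m[φ4→ice] = [4, 9, 5]
r8 m[wind→φ0] = [1, 1, 1]
r8 m[sun→φ1] = [1, 1, 1]
r8 m[fog→φ0] = [16169, 11760, 18696]
r8 m[fog→φ1] = [5957, 14280, 13776]
r8 m[fog→φ2] = [133, 238, 266]
r8 m[wet→φ2] = [50, 77, 106]
r8 m[wet→φ3] = [2100, 1939, 3024]
r8 m[ice→φ3] = [4, 9, 5]
r8 m[ice→φ4] = [25137, 43211, 17080]
fixed point reached at round 8
b[wind] = ⊗ incoming = [266753, 131057, 177037]

b[wind] = [266753, 131057, 177037]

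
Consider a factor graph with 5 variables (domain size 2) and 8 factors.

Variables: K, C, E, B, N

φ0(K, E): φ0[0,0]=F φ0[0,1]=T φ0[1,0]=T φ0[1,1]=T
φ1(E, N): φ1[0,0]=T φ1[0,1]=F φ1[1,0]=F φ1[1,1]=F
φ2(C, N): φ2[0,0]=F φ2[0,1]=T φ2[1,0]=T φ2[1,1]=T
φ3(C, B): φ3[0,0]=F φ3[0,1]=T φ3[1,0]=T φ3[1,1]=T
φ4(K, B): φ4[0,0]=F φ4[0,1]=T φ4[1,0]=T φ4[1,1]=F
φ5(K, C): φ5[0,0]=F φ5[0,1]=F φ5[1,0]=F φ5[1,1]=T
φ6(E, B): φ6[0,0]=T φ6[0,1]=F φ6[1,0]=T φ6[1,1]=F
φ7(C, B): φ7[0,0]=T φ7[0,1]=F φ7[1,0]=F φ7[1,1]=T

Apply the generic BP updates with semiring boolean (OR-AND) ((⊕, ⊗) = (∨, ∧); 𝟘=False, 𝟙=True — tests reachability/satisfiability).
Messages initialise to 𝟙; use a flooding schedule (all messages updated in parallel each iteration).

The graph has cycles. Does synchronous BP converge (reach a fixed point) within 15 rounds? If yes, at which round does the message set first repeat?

init: all messages = 𝟙 over 2 values
r1 m[φ0→K] = [T, T]
r1 m[φ0→E] = [T, T]
r1 m[φ1→E] = [T, F]
r1 m[φ1→N] = [T, F]
r1 m[φ2→C] = [T, T]
r1 m[φ2→N] = [T, T]
r1 m[φ3→C] = [T, T]
r1 m[φ3→B] = [T, T]
r1 m[φ4→K] = [T, T]
r1 m[φ4→B] = [T, T]
r1 m[φ5→K] = [F, T]
r1 m[φ5→C] = [F, T]
r1 m[φ6→E] = [T, T]
r1 m[φ6→B] = [T, F]
r1 m[φ7→C] = [T, T]
r1 m[φ7→B] = [T, T]
r1 m[K→φ0] = [T, T]
r1 m[K→φ4] = [T, T]
r1 m[K→φ5] = [T, T]
r1 m[C→φ2] = [T, T]
r1 m[C→φ3] = [T, T]
r1 m[C→φ5] = [T, T]
r1 m[C→φ7] = [T, T]
r1 m[E→φ0] = [T, T]
r1 m[E→φ1] = [T, T]
r1 m[E→φ6] = [T, T]
r1 m[B→φ3] = [T, T]
r1 m[B→φ4] = [T, T]
r1 m[B→φ6] = [T, T]
r1 m[B→φ7] = [T, T]
r1 m[N→φ1] = [T, T]
r1 m[N→φ2] = [T, T]
r2 m[φ0→K] = [T, T]
r2 m[φ0→E] = [T, T]
r2 m[φ1→E] = [T, F]
r2 m[φ1→N] = [T, F]
r2 m[φ2→C] = [T, T]
r2 m[φ2→N] = [T, T]
r2 m[φ3→C] = [T, T]
r2 m[φ3→B] = [T, T]
r2 m[φ4→K] = [T, T]
r2 m[φ4→B] = [T, T]
r2 m[φ5→K] = [F, T]
r2 m[φ5→C] = [F, T]
r2 m[φ6→E] = [T, T]
r2 m[φ6→B] = [T, F]
r2 m[φ7→C] = [T, T]
r2 m[φ7→B] = [T, T]
r2 m[K→φ0] = [F, T]
r2 m[K→φ4] = [F, T]
r2 m[K→φ5] = [T, T]
r2 m[C→φ2] = [F, T]
r2 m[C→φ3] = [F, T]
r2 m[C→φ5] = [T, T]
r2 m[C→φ7] = [F, T]
r2 m[E→φ0] = [T, F]
r2 m[E→φ1] = [T, T]
r2 m[E→φ6] = [T, F]
r2 m[B→φ3] = [T, F]
r2 m[B→φ4] = [T, F]
r2 m[B→φ6] = [T, T]
r2 m[B→φ7] = [T, F]
r2 m[N→φ1] = [T, T]
r2 m[N→φ2] = [T, F]
r3 m[φ0→K] = [F, T]
r3 m[φ0→E] = [T, T]
r3 m[φ1→E] = [T, F]
r3 m[φ1→N] = [T, F]
r3 m[φ2→C] = [F, T]
r3 m[φ2→N] = [T, T]
r3 m[φ3→C] = [F, T]
r3 m[φ3→B] = [T, T]
r3 m[φ4→K] = [F, T]
r3 m[φ4→B] = [T, F]
r3 m[φ5→K] = [F, T]
r3 m[φ5→C] = [F, T]
r3 m[φ6→E] = [T, T]
r3 m[φ6→B] = [T, F]
r3 m[φ7→C] = [T, F]
r3 m[φ7→B] = [F, T]
r3 m[K→φ0] = [F, T]
r3 m[K→φ4] = [F, T]
r3 m[K→φ5] = [T, T]
r3 m[C→φ2] = [F, T]
r3 m[C→φ3] = [F, T]
r3 m[C→φ5] = [T, T]
r3 m[C→φ7] = [F, T]
r3 m[E→φ0] = [T, F]
r3 m[E→φ1] = [T, T]
r3 m[E→φ6] = [T, F]
r3 m[B→φ3] = [T, F]
r3 m[B→φ4] = [T, F]
r3 m[B→φ6] = [T, T]
r3 m[B→φ7] = [T, F]
r3 m[N→φ1] = [T, T]
r3 m[N→φ2] = [T, F]
r4 m[φ0→K] = [F, T]
r4 m[φ0→E] = [T, T]
r4 m[φ1→E] = [T, F]
r4 m[φ1→N] = [T, F]
r4 m[φ2→C] = [F, T]
r4 m[φ2→N] = [T, T]
r4 m[φ3→C] = [F, T]
r4 m[φ3→B] = [T, T]
r4 m[φ4→K] = [F, T]
r4 m[φ4→B] = [T, F]
r4 m[φ5→K] = [F, T]
r4 m[φ5→C] = [F, T]
r4 m[φ6→E] = [T, T]
r4 m[φ6→B] = [T, F]
r4 m[φ7→C] = [T, F]
r4 m[φ7→B] = [F, T]
r4 m[K→φ0] = [F, T]
r4 m[K→φ4] = [F, T]
r4 m[K→φ5] = [F, T]
r4 m[C→φ2] = [F, F]
r4 m[C→φ3] = [F, F]
r4 m[C→φ5] = [F, F]
r4 m[C→φ7] = [F, T]
r4 m[E→φ0] = [T, F]
r4 m[E→φ1] = [T, T]
r4 m[E→φ6] = [T, F]
r4 m[B→φ3] = [F, F]
r4 m[B→φ4] = [F, F]
r4 m[B→φ6] = [F, F]
r4 m[B→φ7] = [T, F]
r4 m[N→φ1] = [T, T]
r4 m[N→φ2] = [T, F]
r5 m[φ0→K] = [F, T]
r5 m[φ0→E] = [T, T]
r5 m[φ1→E] = [T, F]
r5 m[φ1→N] = [T, F]
r5 m[φ2→C] = [F, T]
r5 m[φ2→N] = [F, F]
r5 m[φ3→C] = [F, F]
r5 m[φ3→B] = [F, F]
r5 m[φ4→K] = [F, F]
r5 m[φ4→B] = [T, F]
r5 m[φ5→K] = [F, F]
r5 m[φ5→C] = [F, T]
r5 m[φ6→E] = [F, F]
r5 m[φ6→B] = [T, F]
r5 m[φ7→C] = [T, F]
r5 m[φ7→B] = [F, T]
r5 m[K→φ0] = [F, T]
r5 m[K→φ4] = [F, T]
r5 m[K→φ5] = [F, T]
r5 m[C→φ2] = [F, F]
r5 m[C→φ3] = [F, F]
r5 m[C→φ5] = [F, F]
r5 m[C→φ7] = [F, T]
r5 m[E→φ0] = [T, F]
r5 m[E→φ1] = [T, T]
r5 m[E→φ6] = [T, F]
r5 m[B→φ3] = [F, F]
r5 m[B→φ4] = [F, F]
r5 m[B→φ6] = [F, F]
r5 m[B→φ7] = [T, F]
r5 m[N→φ1] = [T, T]
r5 m[N→φ2] = [T, F]
r6 m[φ0→K] = [F, T]
r6 m[φ0→E] = [T, T]
r6 m[φ1→E] = [T, F]
r6 m[φ1→N] = [T, F]
r6 m[φ2→C] = [F, T]
r6 m[φ2→N] = [F, F]
r6 m[φ3→C] = [F, F]
r6 m[φ3→B] = [F, F]
r6 m[φ4→K] = [F, F]
r6 m[φ4→B] = [T, F]
r6 m[φ5→K] = [F, F]
r6 m[φ5→C] = [F, T]
r6 m[φ6→E] = [F, F]
r6 m[φ6→B] = [T, F]
r6 m[φ7→C] = [T, F]
r6 m[φ7→B] = [F, T]
r6 m[K→φ0] = [F, F]
r6 m[K→φ4] = [F, F]
r6 m[K→φ5] = [F, F]
r6 m[C→φ2] = [F, F]
r6 m[C→φ3] = [F, F]
r6 m[C→φ5] = [F, F]
r6 m[C→φ7] = [F, F]
r6 m[E→φ0] = [F, F]
r6 m[E→φ1] = [F, F]
r6 m[E→φ6] = [T, F]
r6 m[B→φ3] = [F, F]
r6 m[B→φ4] = [F, F]
r6 m[B→φ6] = [F, F]
r6 m[B→φ7] = [F, F]
r6 m[N→φ1] = [F, F]
r6 m[N→φ2] = [T, F]
r7 m[φ0→K] = [F, F]
r7 m[φ0→E] = [F, F]
r7 m[φ1→E] = [F, F]
r7 m[φ1→N] = [F, F]
r7 m[φ2→C] = [F, T]
r7 m[φ2→N] = [F, F]
r7 m[φ3→C] = [F, F]
r7 m[φ3→B] = [F, F]
r7 m[φ4→K] = [F, F]
r7 m[φ4→B] = [F, F]
r7 m[φ5→K] = [F, F]
r7 m[φ5→C] = [F, F]
r7 m[φ6→E] = [F, F]
r7 m[φ6→B] = [T, F]
r7 m[φ7→C] = [F, F]
r7 m[φ7→B] = [F, F]
r7 m[K→φ0] = [F, F]
r7 m[K→φ4] = [F, F]
r7 m[K→φ5] = [F, F]
r7 m[C→φ2] = [F, F]
r7 m[C→φ3] = [F, F]
r7 m[C→φ5] = [F, F]
r7 m[C→φ7] = [F, F]
r7 m[E→φ0] = [F, F]
r7 m[E→φ1] = [F, F]
r7 m[E→φ6] = [T, F]
r7 m[B→φ3] = [F, F]
r7 m[B→φ4] = [F, F]
r7 m[B→φ6] = [F, F]
r7 m[B→φ7] = [F, F]
r7 m[N→φ1] = [F, F]
r7 m[N→φ2] = [T, F]
r8 m[φ0→K] = [F, F]
r8 m[φ0→E] = [F, F]
r8 m[φ1→E] = [F, F]
r8 m[φ1→N] = [F, F]
r8 m[φ2→C] = [F, T]
r8 m[φ2→N] = [F, F]
r8 m[φ3→C] = [F, F]
r8 m[φ3→B] = [F, F]
r8 m[φ4→K] = [F, F]
r8 m[φ4→B] = [F, F]
r8 m[φ5→K] = [F, F]
r8 m[φ5→C] = [F, F]
r8 m[φ6→E] = [F, F]
r8 m[φ6→B] = [T, F]
r8 m[φ7→C] = [F, F]
r8 m[φ7→B] = [F, F]
r8 m[K→φ0] = [F, F]
r8 m[K→φ4] = [F, F]
r8 m[K→φ5] = [F, F]
r8 m[C→φ2] = [F, F]
r8 m[C→φ3] = [F, F]
r8 m[C→φ5] = [F, F]
r8 m[C→φ7] = [F, F]
r8 m[E→φ0] = [F, F]
r8 m[E→φ1] = [F, F]
r8 m[E→φ6] = [F, F]
r8 m[B→φ3] = [F, F]
r8 m[B→φ4] = [F, F]
r8 m[B→φ6] = [F, F]
r8 m[B→φ7] = [F, F]
r8 m[N→φ1] = [F, F]
r8 m[N→φ2] = [F, F]
r9 m[φ0→K] = [F, F]
r9 m[φ0→E] = [F, F]
r9 m[φ1→E] = [F, F]
r9 m[φ1→N] = [F, F]
r9 m[φ2→C] = [F, F]
r9 m[φ2→N] = [F, F]
r9 m[φ3→C] = [F, F]
r9 m[φ3→B] = [F, F]
r9 m[φ4→K] = [F, F]
r9 m[φ4→B] = [F, F]
r9 m[φ5→K] = [F, F]
r9 m[φ5→C] = [F, F]
r9 m[φ6→E] = [F, F]
r9 m[φ6→B] = [F, F]
r9 m[φ7→C] = [F, F]
r9 m[φ7→B] = [F, F]
r9 m[K→φ0] = [F, F]
r9 m[K→φ4] = [F, F]
r9 m[K→φ5] = [F, F]
r9 m[C→φ2] = [F, F]
r9 m[C→φ3] = [F, F]
r9 m[C→φ5] = [F, F]
r9 m[C→φ7] = [F, F]
r9 m[E→φ0] = [F, F]
r9 m[E→φ1] = [F, F]
r9 m[E→φ6] = [F, F]
r9 m[B→φ3] = [F, F]
r9 m[B→φ4] = [F, F]
r9 m[B→φ6] = [F, F]
r9 m[B→φ7] = [F, F]
r9 m[N→φ1] = [F, F]
r9 m[N→φ2] = [F, F]
r10 m[φ0→K] = [F, F]
r10 m[φ0→E] = [F, F]
r10 m[φ1→E] = [F, F]
r10 m[φ1→N] = [F, F]
r10 m[φ2→C] = [F, F]
r10 m[φ2→N] = [F, F]
r10 m[φ3→C] = [F, F]
r10 m[φ3→B] = [F, F]
r10 m[φ4→K] = [F, F]
r10 m[φ4→B] = [F, F]
r10 m[φ5→K] = [F, F]
r10 m[φ5→C] = [F, F]
r10 m[φ6→E] = [F, F]
r10 m[φ6→B] = [F, F]
r10 m[φ7→C] = [F, F]
r10 m[φ7→B] = [F, F]
r10 m[K→φ0] = [F, F]
r10 m[K→φ4] = [F, F]
r10 m[K→φ5] = [F, F]
r10 m[C→φ2] = [F, F]
r10 m[C→φ3] = [F, F]
r10 m[C→φ5] = [F, F]
r10 m[C→φ7] = [F, F]
r10 m[E→φ0] = [F, F]
r10 m[E→φ1] = [F, F]
r10 m[E→φ6] = [F, F]
r10 m[B→φ3] = [F, F]
r10 m[B→φ4] = [F, F]
r10 m[B→φ6] = [F, F]
r10 m[B→φ7] = [F, F]
r10 m[N→φ1] = [F, F]
r10 m[N→φ2] = [F, F]
fixed point reached at round 10
messages reach a fixed point at round 10

CONVERGED at round 10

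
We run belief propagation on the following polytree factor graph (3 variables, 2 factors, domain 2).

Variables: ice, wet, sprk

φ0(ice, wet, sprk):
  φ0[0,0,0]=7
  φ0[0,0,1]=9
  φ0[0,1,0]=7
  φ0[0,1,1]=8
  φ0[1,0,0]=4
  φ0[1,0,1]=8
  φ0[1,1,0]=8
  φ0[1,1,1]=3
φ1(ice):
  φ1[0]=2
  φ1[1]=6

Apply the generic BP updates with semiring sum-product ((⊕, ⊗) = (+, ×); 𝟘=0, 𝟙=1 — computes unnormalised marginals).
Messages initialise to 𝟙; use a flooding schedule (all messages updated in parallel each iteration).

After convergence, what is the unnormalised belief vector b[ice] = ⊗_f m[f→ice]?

b[ice] = [62, 138]

init: all messages = 𝟙 over 2 values
r1 m[φ0→ice] = [31, 23]
r1 m[φ0→wet] = [28, 26]
r1 m[φ0→sprk] = [26, 28]
r1 m[φ1→ice] = [2, 6]
r1 m[ice→φ0] = [1, 1]
r1 m[ice→φ1] = [1, 1]
r1 m[wet→φ0] = [1, 1]
r1 m[sprk→φ0] = [1, 1]
r2 m[φ0→ice] = [31, 23]
r2 m[φ0→wet] = [28, 26]
r2 m[φ0→sprk] = [26, 28]
r2 m[φ1→ice] = [2, 6]
r2 m[ice→φ0] = [2, 6]
r2 m[ice→φ1] = [31, 23]
r2 m[wet→φ0] = [1, 1]
r2 m[sprk→φ0] = [1, 1]
r3 m[φ0→ice] = [31, 23]
r3 m[φ0→wet] = [104, 96]
r3 m[φ0→sprk] = [100, 100]
r3 m[φ1→ice] = [2, 6]
r3 m[ice→φ0] = [2, 6]
r3 m[ice→φ1] = [31, 23]
r3 m[wet→φ0] = [1, 1]
r3 m[sprk→φ0] = [1, 1]
r4 m[φ0→ice] = [31, 23]
r4 m[φ0→wet] = [104, 96]
r4 m[φ0→sprk] = [100, 100]
r4 m[φ1→ice] = [2, 6]
r4 m[ice→φ0] = [2, 6]
r4 m[ice→φ1] = [31, 23]
r4 m[wet→φ0] = [1, 1]
r4 m[sprk→φ0] = [1, 1]
fixed point reached at round 4
b[ice] = ⊗ incoming = [62, 138]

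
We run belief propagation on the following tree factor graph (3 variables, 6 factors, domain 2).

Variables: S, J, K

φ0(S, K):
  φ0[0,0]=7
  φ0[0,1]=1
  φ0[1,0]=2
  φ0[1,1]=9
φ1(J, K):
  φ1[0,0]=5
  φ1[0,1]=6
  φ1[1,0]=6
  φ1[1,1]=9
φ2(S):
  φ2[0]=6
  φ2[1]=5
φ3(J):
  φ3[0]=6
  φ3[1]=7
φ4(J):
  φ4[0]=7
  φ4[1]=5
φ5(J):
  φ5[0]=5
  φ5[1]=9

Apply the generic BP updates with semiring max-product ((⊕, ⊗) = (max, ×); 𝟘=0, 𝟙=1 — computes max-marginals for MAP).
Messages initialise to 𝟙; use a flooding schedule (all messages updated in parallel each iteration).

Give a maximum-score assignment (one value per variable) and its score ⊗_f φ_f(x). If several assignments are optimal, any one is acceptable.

assignment: (S=1, J=1, K=1); score = 127575

init: all messages = 𝟙 over 2 values
r1 m[φ0→S] = [7, 9]
r1 m[φ0→K] = [7, 9]
r1 m[φ1→J] = [6, 9]
r1 m[φ1→K] = [6, 9]
r1 m[φ2→S] = [6, 5]
r1 m[φ3→J] = [6, 7]
r1 m[φ4→J] = [7, 5]
r1 m[φ5→J] = [5, 9]
r1 m[S→φ0] = [1, 1]
r1 m[S→φ2] = [1, 1]
r1 m[J→φ1] = [1, 1]
r1 m[J→φ3] = [1, 1]
r1 m[J→φ4] = [1, 1]
r1 m[J→φ5] = [1, 1]
r1 m[K→φ0] = [1, 1]
r1 m[K→φ1] = [1, 1]
r2 m[φ0→S] = [7, 9]
r2 m[φ0→K] = [7, 9]
r2 m[φ1→J] = [6, 9]
r2 m[φ1→K] = [6, 9]
r2 m[φ2→S] = [6, 5]
r2 m[φ3→J] = [6, 7]
r2 m[φ4→J] = [7, 5]
r2 m[φ5→J] = [5, 9]
r2 m[S→φ0] = [6, 5]
r2 m[S→φ2] = [7, 9]
r2 m[J→φ1] = [210, 315]
r2 m[J→φ3] = [210, 405]
r2 m[J→φ4] = [180, 567]
r2 m[J→φ5] = [252, 315]
r2 m[K→φ0] = [6, 9]
r2 m[K→φ1] = [7, 9]
r3 m[φ0→S] = [42, 81]
r3 m[φ0→K] = [42, 45]
r3 m[φ1→J] = [54, 81]
r3 m[φ1→K] = [1890, 2835]
r3 m[φ2→S] = [6, 5]
r3 m[φ3→J] = [6, 7]
r3 m[φ4→J] = [7, 5]
r3 m[φ5→J] = [5, 9]
r3 m[S→φ0] = [6, 5]
r3 m[S→φ2] = [7, 9]
r3 m[J→φ1] = [210, 315]
r3 m[J→φ3] = [210, 405]
r3 m[J→φ4] = [180, 567]
r3 m[J→φ5] = [252, 315]
r3 m[K→φ0] = [6, 9]
r3 m[K→φ1] = [7, 9]
r4 m[φ0→S] = [42, 81]
r4 m[φ0→K] = [42, 45]
r4 m[φ1→J] = [54, 81]
r4 m[φ1→K] = [1890, 2835]
r4 m[φ2→S] = [6, 5]
r4 m[φ3→J] = [6, 7]
r4 m[φ4→J] = [7, 5]
r4 m[φ5→J] = [5, 9]
r4 m[S→φ0] = [6, 5]
r4 m[S→φ2] = [42, 81]
r4 m[J→φ1] = [210, 315]
r4 m[J→φ3] = [1890, 3645]
r4 m[J→φ4] = [1620, 5103]
r4 m[J→φ5] = [2268, 2835]
r4 m[K→φ0] = [1890, 2835]
r4 m[K→φ1] = [42, 45]
r5 m[φ0→S] = [13230, 25515]
r5 m[φ0→K] = [42, 45]
r5 m[φ1→J] = [270, 405]
r5 m[φ1→K] = [1890, 2835]
r5 m[φ2→S] = [6, 5]
r5 m[φ3→J] = [6, 7]
r5 m[φ4→J] = [7, 5]
r5 m[φ5→J] = [5, 9]
r5 m[S→φ0] = [6, 5]
r5 m[S→φ2] = [42, 81]
r5 m[J→φ1] = [210, 315]
r5 m[J→φ3] = [1890, 3645]
r5 m[J→φ4] = [1620, 5103]
r5 m[J→φ5] = [2268, 2835]
r5 m[K→φ0] = [1890, 2835]
r5 m[K→φ1] = [42, 45]
r6 m[φ0→S] = [13230, 25515]
r6 m[φ0→K] = [42, 45]
r6 m[φ1→J] = [270, 405]
r6 m[φ1→K] = [1890, 2835]
r6 m[φ2→S] = [6, 5]
r6 m[φ3→J] = [6, 7]
r6 m[φ4→J] = [7, 5]
r6 m[φ5→J] = [5, 9]
r6 m[S→φ0] = [6, 5]
r6 m[S→φ2] = [13230, 25515]
r6 m[J→φ1] = [210, 315]
r6 m[J→φ3] = [9450, 18225]
r6 m[J→φ4] = [8100, 25515]
r6 m[J→φ5] = [11340, 14175]
r6 m[K→φ0] = [1890, 2835]
r6 m[K→φ1] = [42, 45]
r7 m[φ0→S] = [13230, 25515]
r7 m[φ0→K] = [42, 45]
r7 m[φ1→J] = [270, 405]
r7 m[φ1→K] = [1890, 2835]
r7 m[φ2→S] = [6, 5]
r7 m[φ3→J] = [6, 7]
r7 m[φ4→J] = [7, 5]
r7 m[φ5→J] = [5, 9]
r7 m[S→φ0] = [6, 5]
r7 m[S→φ2] = [13230, 25515]
r7 m[J→φ1] = [210, 315]
r7 m[J→φ3] = [9450, 18225]
r7 m[J→φ4] = [8100, 25515]
r7 m[J→φ5] = [11340, 14175]
r7 m[K→φ0] = [1890, 2835]
r7 m[K→φ1] = [42, 45]
fixed point reached at round 7
traceback from S: (S=1, J=1, K=1), score=127575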